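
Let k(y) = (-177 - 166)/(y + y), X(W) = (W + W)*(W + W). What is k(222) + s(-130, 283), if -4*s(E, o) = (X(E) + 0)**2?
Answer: -507243360343/444 ≈ -1.1424e+9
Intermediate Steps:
X(W) = 4*W**2 (X(W) = (2*W)*(2*W) = 4*W**2)
s(E, o) = -4*E**4 (s(E, o) = -(4*E**2 + 0)**2/4 = -16*E**4/4 = -4*E**4)
k(y) = -343/(2*y) (k(y) = -343*1/(2*y) = -343/(2*y))
k(222) + s(-130, 283) = -343/2/222 - 4*(-130)**4 = -343/2*1/222 - 4*285610000 = -343/444 - 1142440000 = -507243360343/444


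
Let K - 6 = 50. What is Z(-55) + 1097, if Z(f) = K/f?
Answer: 60279/55 ≈ 1096.0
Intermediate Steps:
K = 56 (K = 6 + 50 = 56)
Z(f) = 56/f
Z(-55) + 1097 = 56/(-55) + 1097 = 56*(-1/55) + 1097 = -56/55 + 1097 = 60279/55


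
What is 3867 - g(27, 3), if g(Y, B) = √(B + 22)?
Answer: 3862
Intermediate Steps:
g(Y, B) = √(22 + B)
3867 - g(27, 3) = 3867 - √(22 + 3) = 3867 - √25 = 3867 - 1*5 = 3867 - 5 = 3862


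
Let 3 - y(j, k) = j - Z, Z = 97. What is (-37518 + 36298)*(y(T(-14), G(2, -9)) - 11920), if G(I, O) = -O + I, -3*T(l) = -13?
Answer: 43277060/3 ≈ 1.4426e+7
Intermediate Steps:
T(l) = 13/3 (T(l) = -⅓*(-13) = 13/3)
G(I, O) = I - O
y(j, k) = 100 - j (y(j, k) = 3 - (j - 1*97) = 3 - (j - 97) = 3 - (-97 + j) = 3 + (97 - j) = 100 - j)
(-37518 + 36298)*(y(T(-14), G(2, -9)) - 11920) = (-37518 + 36298)*((100 - 1*13/3) - 11920) = -1220*((100 - 13/3) - 11920) = -1220*(287/3 - 11920) = -1220*(-35473/3) = 43277060/3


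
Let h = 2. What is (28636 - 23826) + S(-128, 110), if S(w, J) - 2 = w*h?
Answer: 4556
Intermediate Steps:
S(w, J) = 2 + 2*w (S(w, J) = 2 + w*2 = 2 + 2*w)
(28636 - 23826) + S(-128, 110) = (28636 - 23826) + (2 + 2*(-128)) = 4810 + (2 - 256) = 4810 - 254 = 4556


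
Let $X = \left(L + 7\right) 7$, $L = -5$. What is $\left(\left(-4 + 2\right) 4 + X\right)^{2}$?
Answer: $36$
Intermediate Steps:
$X = 14$ ($X = \left(-5 + 7\right) 7 = 2 \cdot 7 = 14$)
$\left(\left(-4 + 2\right) 4 + X\right)^{2} = \left(\left(-4 + 2\right) 4 + 14\right)^{2} = \left(\left(-2\right) 4 + 14\right)^{2} = \left(-8 + 14\right)^{2} = 6^{2} = 36$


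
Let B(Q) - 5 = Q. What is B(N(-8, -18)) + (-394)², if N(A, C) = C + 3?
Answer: 155226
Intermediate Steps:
N(A, C) = 3 + C
B(Q) = 5 + Q
B(N(-8, -18)) + (-394)² = (5 + (3 - 18)) + (-394)² = (5 - 15) + 155236 = -10 + 155236 = 155226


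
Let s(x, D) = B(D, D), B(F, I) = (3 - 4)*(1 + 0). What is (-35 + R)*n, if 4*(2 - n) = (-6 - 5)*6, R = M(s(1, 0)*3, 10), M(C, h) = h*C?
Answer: -2405/2 ≈ -1202.5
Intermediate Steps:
B(F, I) = -1 (B(F, I) = -1*1 = -1)
s(x, D) = -1
M(C, h) = C*h
R = -30 (R = -1*3*10 = -3*10 = -30)
n = 37/2 (n = 2 - (-6 - 5)*6/4 = 2 - (-11)*6/4 = 2 - ¼*(-66) = 2 + 33/2 = 37/2 ≈ 18.500)
(-35 + R)*n = (-35 - 30)*(37/2) = -65*37/2 = -2405/2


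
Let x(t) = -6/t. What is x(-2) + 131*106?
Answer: 13889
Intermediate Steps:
x(-2) + 131*106 = -6/(-2) + 131*106 = -6*(-½) + 13886 = 3 + 13886 = 13889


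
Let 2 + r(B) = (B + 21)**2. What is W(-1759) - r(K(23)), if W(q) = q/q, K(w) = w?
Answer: -1933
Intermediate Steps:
W(q) = 1
r(B) = -2 + (21 + B)**2 (r(B) = -2 + (B + 21)**2 = -2 + (21 + B)**2)
W(-1759) - r(K(23)) = 1 - (-2 + (21 + 23)**2) = 1 - (-2 + 44**2) = 1 - (-2 + 1936) = 1 - 1*1934 = 1 - 1934 = -1933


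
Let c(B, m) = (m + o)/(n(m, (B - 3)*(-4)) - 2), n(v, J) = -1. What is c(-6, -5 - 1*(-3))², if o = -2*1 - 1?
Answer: 25/9 ≈ 2.7778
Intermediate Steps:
o = -3 (o = -2 - 1 = -3)
c(B, m) = 1 - m/3 (c(B, m) = (m - 3)/(-1 - 2) = (-3 + m)/(-3) = (-3 + m)*(-⅓) = 1 - m/3)
c(-6, -5 - 1*(-3))² = (1 - (-5 - 1*(-3))/3)² = (1 - (-5 + 3)/3)² = (1 - ⅓*(-2))² = (1 + ⅔)² = (5/3)² = 25/9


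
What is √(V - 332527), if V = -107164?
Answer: I*√439691 ≈ 663.09*I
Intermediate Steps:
√(V - 332527) = √(-107164 - 332527) = √(-439691) = I*√439691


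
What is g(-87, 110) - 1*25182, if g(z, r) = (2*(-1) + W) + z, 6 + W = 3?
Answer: -25274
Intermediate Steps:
W = -3 (W = -6 + 3 = -3)
g(z, r) = -5 + z (g(z, r) = (2*(-1) - 3) + z = (-2 - 3) + z = -5 + z)
g(-87, 110) - 1*25182 = (-5 - 87) - 1*25182 = -92 - 25182 = -25274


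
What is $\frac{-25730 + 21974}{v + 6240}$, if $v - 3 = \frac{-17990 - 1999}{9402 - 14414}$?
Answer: $- \frac{6275024}{10436635} \approx -0.60125$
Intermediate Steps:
$v = \frac{35025}{5012}$ ($v = 3 + \frac{-17990 - 1999}{9402 - 14414} = 3 + \frac{-17990 - 1999}{-5012} = 3 + \left(-17990 - 1999\right) \left(- \frac{1}{5012}\right) = 3 - - \frac{19989}{5012} = 3 + \frac{19989}{5012} = \frac{35025}{5012} \approx 6.9882$)
$\frac{-25730 + 21974}{v + 6240} = \frac{-25730 + 21974}{\frac{35025}{5012} + 6240} = - \frac{3756}{\frac{31309905}{5012}} = \left(-3756\right) \frac{5012}{31309905} = - \frac{6275024}{10436635}$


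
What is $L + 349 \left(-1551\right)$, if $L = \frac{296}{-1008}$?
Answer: $- \frac{68203711}{126} \approx -5.413 \cdot 10^{5}$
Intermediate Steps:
$L = - \frac{37}{126}$ ($L = 296 \left(- \frac{1}{1008}\right) = - \frac{37}{126} \approx -0.29365$)
$L + 349 \left(-1551\right) = - \frac{37}{126} + 349 \left(-1551\right) = - \frac{37}{126} - 541299 = - \frac{68203711}{126}$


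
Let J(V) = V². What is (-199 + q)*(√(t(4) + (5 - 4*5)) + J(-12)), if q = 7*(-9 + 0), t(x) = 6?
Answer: -37728 - 786*I ≈ -37728.0 - 786.0*I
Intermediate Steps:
q = -63 (q = 7*(-9) = -63)
(-199 + q)*(√(t(4) + (5 - 4*5)) + J(-12)) = (-199 - 63)*(√(6 + (5 - 4*5)) + (-12)²) = -262*(√(6 + (5 - 20)) + 144) = -262*(√(6 - 15) + 144) = -262*(√(-9) + 144) = -262*(3*I + 144) = -262*(144 + 3*I) = -37728 - 786*I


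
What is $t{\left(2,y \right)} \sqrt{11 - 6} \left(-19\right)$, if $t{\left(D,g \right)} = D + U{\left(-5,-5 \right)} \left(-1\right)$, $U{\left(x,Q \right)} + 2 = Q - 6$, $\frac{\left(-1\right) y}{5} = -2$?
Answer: $- 285 \sqrt{5} \approx -637.28$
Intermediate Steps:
$y = 10$ ($y = \left(-5\right) \left(-2\right) = 10$)
$U{\left(x,Q \right)} = -8 + Q$ ($U{\left(x,Q \right)} = -2 + \left(Q - 6\right) = -2 + \left(-6 + Q\right) = -8 + Q$)
$t{\left(D,g \right)} = 13 + D$ ($t{\left(D,g \right)} = D + \left(-8 - 5\right) \left(-1\right) = D - -13 = D + 13 = 13 + D$)
$t{\left(2,y \right)} \sqrt{11 - 6} \left(-19\right) = \left(13 + 2\right) \sqrt{11 - 6} \left(-19\right) = 15 \sqrt{5} \left(-19\right) = - 285 \sqrt{5}$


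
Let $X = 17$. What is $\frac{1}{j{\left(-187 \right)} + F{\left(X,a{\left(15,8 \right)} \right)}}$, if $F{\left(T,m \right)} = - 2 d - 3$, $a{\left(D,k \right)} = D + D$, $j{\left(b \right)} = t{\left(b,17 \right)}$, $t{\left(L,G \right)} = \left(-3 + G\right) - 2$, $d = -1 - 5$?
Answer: $\frac{1}{21} \approx 0.047619$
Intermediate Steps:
$d = -6$
$t{\left(L,G \right)} = -5 + G$
$j{\left(b \right)} = 12$ ($j{\left(b \right)} = -5 + 17 = 12$)
$a{\left(D,k \right)} = 2 D$
$F{\left(T,m \right)} = 9$ ($F{\left(T,m \right)} = \left(-2\right) \left(-6\right) - 3 = 12 - 3 = 9$)
$\frac{1}{j{\left(-187 \right)} + F{\left(X,a{\left(15,8 \right)} \right)}} = \frac{1}{12 + 9} = \frac{1}{21}$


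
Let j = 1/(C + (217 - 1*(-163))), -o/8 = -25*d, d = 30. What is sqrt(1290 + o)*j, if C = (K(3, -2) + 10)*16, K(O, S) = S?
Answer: 27*sqrt(10)/508 ≈ 0.16807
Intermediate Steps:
C = 128 (C = (-2 + 10)*16 = 8*16 = 128)
o = 6000 (o = -(-200)*30 = -8*(-750) = 6000)
j = 1/508 (j = 1/(128 + (217 - 1*(-163))) = 1/(128 + (217 + 163)) = 1/(128 + 380) = 1/508 ≈ 0.0019685)
sqrt(1290 + o)*j = sqrt(1290 + 6000)*(1/508) = sqrt(7290)*(1/508) = (27*sqrt(10))*(1/508) = 27*sqrt(10)/508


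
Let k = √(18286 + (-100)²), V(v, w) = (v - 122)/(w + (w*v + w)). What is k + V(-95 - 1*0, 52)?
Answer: 7/156 + √28286 ≈ 168.23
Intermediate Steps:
V(v, w) = (-122 + v)/(2*w + v*w) (V(v, w) = (-122 + v)/(w + (v*w + w)) = (-122 + v)/(w + (w + v*w)) = (-122 + v)/(2*w + v*w))
k = √28286 (k = √(18286 + 10000) = √28286 ≈ 168.18)
k + V(-95 - 1*0, 52) = √28286 + (-122 + (-95 - 1*0))/(52*(2 + (-95 - 1*0))) = √28286 + (-122 + (-95 + 0))/(52*(2 + (-95 + 0))) = √28286 + (-122 - 95)/(52*(2 - 95)) = √28286 + (1/52)*(-217)/(-93) = √28286 + (1/52)*(-1/93)*(-217) = √28286 + 7/156 = 7/156 + √28286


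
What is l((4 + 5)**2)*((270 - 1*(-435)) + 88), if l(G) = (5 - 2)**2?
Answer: 7137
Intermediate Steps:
l(G) = 9 (l(G) = 3**2 = 9)
l((4 + 5)**2)*((270 - 1*(-435)) + 88) = 9*((270 - 1*(-435)) + 88) = 9*((270 + 435) + 88) = 9*(705 + 88) = 9*793 = 7137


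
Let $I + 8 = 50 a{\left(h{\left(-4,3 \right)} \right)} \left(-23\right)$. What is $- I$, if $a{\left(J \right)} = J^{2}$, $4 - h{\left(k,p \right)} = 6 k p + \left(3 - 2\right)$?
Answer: $6468758$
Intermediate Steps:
$h{\left(k,p \right)} = 3 - 6 k p$ ($h{\left(k,p \right)} = 4 - \left(6 k p + \left(3 - 2\right)\right) = 4 - \left(6 k p + 1\right) = 4 - \left(1 + 6 k p\right) = 3 - 6 k p$)
$I = -6468758$ ($I = -8 + 50 \left(3 - \left(-24\right) 3\right)^{2} \left(-23\right) = -8 + 50 \left(3 + 72\right)^{2} \left(-23\right) = -8 + 50 \cdot 75^{2} \left(-23\right) = -8 + 50 \cdot 5625 \left(-23\right) = -8 + 281250 \left(-23\right) = -8 - 6468750 = -6468758$)
$- I = \left(-1\right) \left(-6468758\right) = 6468758$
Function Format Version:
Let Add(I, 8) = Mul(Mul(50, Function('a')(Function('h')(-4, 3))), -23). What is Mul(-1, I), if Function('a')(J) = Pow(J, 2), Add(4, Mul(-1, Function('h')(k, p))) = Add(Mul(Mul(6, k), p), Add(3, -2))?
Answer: 6468758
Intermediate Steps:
Function('h')(k, p) = Add(3, Mul(-6, k, p)) (Function('h')(k, p) = Add(4, Mul(-1, Add(Mul(Mul(6, k), p), Add(3, -2)))) = Add(4, Mul(-1, Add(Mul(6, k, p), 1))) = Add(4, Mul(-1, Add(1, Mul(6, k, p)))) = Add(4, Add(-1, Mul(-6, k, p))) = Add(3, Mul(-6, k, p)))
I = -6468758 (I = Add(-8, Mul(Mul(50, Pow(Add(3, Mul(-6, -4, 3)), 2)), -23)) = Add(-8, Mul(Mul(50, Pow(Add(3, 72), 2)), -23)) = Add(-8, Mul(Mul(50, Pow(75, 2)), -23)) = Add(-8, Mul(Mul(50, 5625), -23)) = Add(-8, Mul(281250, -23)) = Add(-8, -6468750) = -6468758)
Mul(-1, I) = Mul(-1, -6468758) = 6468758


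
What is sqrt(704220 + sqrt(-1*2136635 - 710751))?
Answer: sqrt(704220 + I*sqrt(2847386)) ≈ 839.18 + 1.005*I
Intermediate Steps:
sqrt(704220 + sqrt(-1*2136635 - 710751)) = sqrt(704220 + sqrt(-2136635 - 710751)) = sqrt(704220 + sqrt(-2847386)) = sqrt(704220 + I*sqrt(2847386))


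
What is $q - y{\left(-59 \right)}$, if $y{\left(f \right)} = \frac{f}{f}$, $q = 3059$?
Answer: $3058$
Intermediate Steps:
$y{\left(f \right)} = 1$
$q - y{\left(-59 \right)} = 3059 - 1 = 3058$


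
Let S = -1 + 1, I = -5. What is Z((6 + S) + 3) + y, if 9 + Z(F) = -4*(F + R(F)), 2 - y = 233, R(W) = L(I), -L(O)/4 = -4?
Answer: -340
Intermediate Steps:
L(O) = 16 (L(O) = -4*(-4) = 16)
R(W) = 16
S = 0
y = -231 (y = 2 - 1*233 = 2 - 233 = -231)
Z(F) = -73 - 4*F (Z(F) = -9 - 4*(F + 16) = -9 - 4*(16 + F) = -9 + (-64 - 4*F) = -73 - 4*F)
Z((6 + S) + 3) + y = (-73 - 4*((6 + 0) + 3)) - 231 = (-73 - 4*(6 + 3)) - 231 = (-73 - 4*9) - 231 = (-73 - 36) - 231 = -109 - 231 = -340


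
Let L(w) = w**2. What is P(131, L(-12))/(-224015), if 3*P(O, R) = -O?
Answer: 131/672045 ≈ 0.00019493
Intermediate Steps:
P(O, R) = -O/3 (P(O, R) = (-O)/3 = -O/3)
P(131, L(-12))/(-224015) = -1/3*131/(-224015) = -131/3*(-1/224015) = 131/672045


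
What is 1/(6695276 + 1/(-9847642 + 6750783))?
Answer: 3096859/20734325738083 ≈ 1.4936e-7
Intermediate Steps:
1/(6695276 + 1/(-9847642 + 6750783)) = 1/(6695276 + 1/(-3096859)) = 1/(6695276 - 1/3096859) = 1/(20734325738083/3096859) = 3096859/20734325738083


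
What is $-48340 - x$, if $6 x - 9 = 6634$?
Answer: $- \frac{296683}{6} \approx -49447.0$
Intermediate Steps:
$x = \frac{6643}{6}$ ($x = \frac{3}{2} + \frac{1}{6} \cdot 6634 = \frac{3}{2} + \frac{3317}{3} = \frac{6643}{6} \approx 1107.2$)
$-48340 - x = -48340 - \frac{6643}{6} = - \frac{296683}{6}$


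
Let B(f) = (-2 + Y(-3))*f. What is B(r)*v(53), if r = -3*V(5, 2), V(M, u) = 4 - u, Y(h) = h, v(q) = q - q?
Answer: 0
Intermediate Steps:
v(q) = 0
r = -6 (r = -3*(4 - 1*2) = -3*(4 - 2) = -3*2 = -6)
B(f) = -5*f (B(f) = (-2 - 3)*f = -5*f)
B(r)*v(53) = -5*(-6)*0 = 30*0 = 0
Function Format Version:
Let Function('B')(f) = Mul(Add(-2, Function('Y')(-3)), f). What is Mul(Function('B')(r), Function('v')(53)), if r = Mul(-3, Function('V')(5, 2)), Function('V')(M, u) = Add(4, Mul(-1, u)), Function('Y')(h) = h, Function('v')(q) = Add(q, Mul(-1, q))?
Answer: 0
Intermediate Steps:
Function('v')(q) = 0
r = -6 (r = Mul(-3, Add(4, Mul(-1, 2))) = Mul(-3, Add(4, -2)) = Mul(-3, 2) = -6)
Function('B')(f) = Mul(-5, f) (Function('B')(f) = Mul(Add(-2, -3), f) = Mul(-5, f))
Mul(Function('B')(r), Function('v')(53)) = Mul(Mul(-5, -6), 0) = Mul(30, 0) = 0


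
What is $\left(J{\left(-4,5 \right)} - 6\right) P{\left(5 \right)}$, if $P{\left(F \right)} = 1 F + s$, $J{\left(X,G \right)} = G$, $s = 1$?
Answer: $-6$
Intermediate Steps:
$P{\left(F \right)} = 1 + F$ ($P{\left(F \right)} = 1 F + 1 = F + 1 = 1 + F$)
$\left(J{\left(-4,5 \right)} - 6\right) P{\left(5 \right)} = \left(5 - 6\right) \left(1 + 5\right) = \left(-1\right) 6 = -6$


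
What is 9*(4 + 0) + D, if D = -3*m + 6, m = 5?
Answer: 27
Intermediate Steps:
D = -9 (D = -3*5 + 6 = -15 + 6 = -9)
9*(4 + 0) + D = 9*(4 + 0) - 9 = 9*4 - 9 = 36 - 9 = 27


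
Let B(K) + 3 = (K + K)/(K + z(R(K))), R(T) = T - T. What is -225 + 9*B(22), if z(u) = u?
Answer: -234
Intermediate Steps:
R(T) = 0
B(K) = -1 (B(K) = -3 + (K + K)/(K + 0) = -3 + (2*K)/K = -3 + 2 = -1)
-225 + 9*B(22) = -225 + 9*(-1) = -225 - 9 = -234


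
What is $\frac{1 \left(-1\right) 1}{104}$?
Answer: $- \frac{1}{104} \approx -0.0096154$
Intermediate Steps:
$\frac{1 \left(-1\right) 1}{104} = \frac{\left(-1\right) 1}{104} = \frac{1}{104} \left(-1\right) = - \frac{1}{104}$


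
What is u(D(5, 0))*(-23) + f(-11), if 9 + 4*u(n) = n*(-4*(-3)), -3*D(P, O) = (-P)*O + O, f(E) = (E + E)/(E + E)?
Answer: 211/4 ≈ 52.750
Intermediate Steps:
f(E) = 1 (f(E) = (2*E)/((2*E)) = (2*E)*(1/(2*E)) = 1)
D(P, O) = -O/3 + O*P/3 (D(P, O) = -((-P)*O + O)/3 = -(-O*P + O)/3 = -(O - O*P)/3 = -O/3 + O*P/3)
u(n) = -9/4 + 3*n (u(n) = -9/4 + (n*(-4*(-3)))/4 = -9/4 + (n*12)/4 = -9/4 + (12*n)/4 = -9/4 + 3*n)
u(D(5, 0))*(-23) + f(-11) = (-9/4 + 3*((1/3)*0*(-1 + 5)))*(-23) + 1 = (-9/4 + 3*((1/3)*0*4))*(-23) + 1 = (-9/4 + 3*0)*(-23) + 1 = (-9/4 + 0)*(-23) + 1 = -9/4*(-23) + 1 = 207/4 + 1 = 211/4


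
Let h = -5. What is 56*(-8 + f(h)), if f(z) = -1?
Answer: -504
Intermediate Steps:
56*(-8 + f(h)) = 56*(-8 - 1) = 56*(-9) = -504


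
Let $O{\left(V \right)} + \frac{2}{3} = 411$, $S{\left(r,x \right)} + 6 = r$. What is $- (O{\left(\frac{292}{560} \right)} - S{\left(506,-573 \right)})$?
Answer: $\frac{269}{3} \approx 89.667$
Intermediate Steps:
$S{\left(r,x \right)} = -6 + r$
$O{\left(V \right)} = \frac{1231}{3}$ ($O{\left(V \right)} = - \frac{2}{3} + 411 = \frac{1231}{3}$)
$- (O{\left(\frac{292}{560} \right)} - S{\left(506,-573 \right)}) = - (\frac{1231}{3} - \left(-6 + 506\right)) = - (\frac{1231}{3} - 500) = \left(-1\right) \left(- \frac{269}{3}\right) = \frac{269}{3}$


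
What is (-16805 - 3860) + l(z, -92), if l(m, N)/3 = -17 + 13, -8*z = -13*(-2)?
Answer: -20677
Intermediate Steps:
z = -13/4 (z = -(-13)*(-2)/8 = -⅛*26 = -13/4 ≈ -3.2500)
l(m, N) = -12 (l(m, N) = 3*(-17 + 13) = 3*(-4) = -12)
(-16805 - 3860) + l(z, -92) = (-16805 - 3860) - 12 = -20665 - 12 = -20677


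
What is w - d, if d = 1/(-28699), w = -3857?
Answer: -110692042/28699 ≈ -3857.0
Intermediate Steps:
d = -1/28699 ≈ -3.4844e-5
w - d = -3857 - 1*(-1/28699) = -3857 + 1/28699 = -110692042/28699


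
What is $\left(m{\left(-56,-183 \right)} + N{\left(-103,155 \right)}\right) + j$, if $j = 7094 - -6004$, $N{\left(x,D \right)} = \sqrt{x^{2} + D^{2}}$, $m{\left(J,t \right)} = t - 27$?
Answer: $12888 + \sqrt{34634} \approx 13074.0$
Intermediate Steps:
$m{\left(J,t \right)} = -27 + t$ ($m{\left(J,t \right)} = t - 27 = -27 + t$)
$N{\left(x,D \right)} = \sqrt{D^{2} + x^{2}}$
$j = 13098$ ($j = 7094 + 6004 = 13098$)
$\left(m{\left(-56,-183 \right)} + N{\left(-103,155 \right)}\right) + j = \left(\left(-27 - 183\right) + \sqrt{155^{2} + \left(-103\right)^{2}}\right) + 13098 = \left(-210 + \sqrt{24025 + 10609}\right) + 13098 = \left(-210 + \sqrt{34634}\right) + 13098 = 12888 + \sqrt{34634}$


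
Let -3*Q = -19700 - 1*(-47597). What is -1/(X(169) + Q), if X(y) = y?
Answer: 1/9130 ≈ 0.00010953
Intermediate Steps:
Q = -9299 (Q = -(-19700 - 1*(-47597))/3 = -(-19700 + 47597)/3 = -⅓*27897 = -9299)
-1/(X(169) + Q) = -1/(169 - 9299) = -1/(-9130) = -1*(-1/9130) = 1/9130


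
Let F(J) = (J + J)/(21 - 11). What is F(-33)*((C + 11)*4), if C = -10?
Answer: -132/5 ≈ -26.400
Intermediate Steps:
F(J) = J/5 (F(J) = (2*J)/10 = (2*J)*(1/10) = J/5)
F(-33)*((C + 11)*4) = ((1/5)*(-33))*((-10 + 11)*4) = -33*4/5 = -33/5*4 = -132/5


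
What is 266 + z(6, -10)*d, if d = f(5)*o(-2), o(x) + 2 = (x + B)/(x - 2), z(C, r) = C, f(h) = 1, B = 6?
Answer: 248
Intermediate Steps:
o(x) = -2 + (6 + x)/(-2 + x) (o(x) = -2 + (x + 6)/(x - 2) = -2 + (6 + x)/(-2 + x))
d = -3 (d = 1*((10 - 1*(-2))/(-2 - 2)) = 1*((10 + 2)/(-4)) = 1*(-¼*12) = 1*(-3) = -3)
266 + z(6, -10)*d = 266 + 6*(-3) = 266 - 18 = 248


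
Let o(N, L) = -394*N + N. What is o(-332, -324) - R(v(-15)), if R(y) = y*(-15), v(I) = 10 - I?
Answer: 130851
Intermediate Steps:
R(y) = -15*y
o(N, L) = -393*N
o(-332, -324) - R(v(-15)) = -393*(-332) - (-15)*(10 - 1*(-15)) = 130476 - (-15)*(10 + 15) = 130476 - (-15)*25 = 130476 - 1*(-375) = 130476 + 375 = 130851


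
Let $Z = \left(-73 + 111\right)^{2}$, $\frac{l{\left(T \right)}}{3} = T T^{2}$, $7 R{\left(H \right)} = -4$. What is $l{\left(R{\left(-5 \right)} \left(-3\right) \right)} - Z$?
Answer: $- \frac{490108}{343} \approx -1428.9$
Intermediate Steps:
$R{\left(H \right)} = - \frac{4}{7}$ ($R{\left(H \right)} = \frac{1}{7} \left(-4\right) = - \frac{4}{7}$)
$l{\left(T \right)} = 3 T^{3}$ ($l{\left(T \right)} = 3 T T^{2} = 3 T^{3}$)
$Z = 1444$ ($Z = 38^{2} = 1444$)
$l{\left(R{\left(-5 \right)} \left(-3\right) \right)} - Z = 3 \left(\left(- \frac{4}{7}\right) \left(-3\right)\right)^{3} - 1444 = 3 \left(\frac{12}{7}\right)^{3} - 1444 = 3 \cdot \frac{1728}{343} - 1444 = \frac{5184}{343} - 1444 = - \frac{490108}{343}$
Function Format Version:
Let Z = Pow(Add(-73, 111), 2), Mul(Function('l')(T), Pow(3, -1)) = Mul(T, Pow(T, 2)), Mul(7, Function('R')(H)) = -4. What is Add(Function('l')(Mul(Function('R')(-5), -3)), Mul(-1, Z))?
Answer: Rational(-490108, 343) ≈ -1428.9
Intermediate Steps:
Function('R')(H) = Rational(-4, 7) (Function('R')(H) = Mul(Rational(1, 7), -4) = Rational(-4, 7))
Function('l')(T) = Mul(3, Pow(T, 3)) (Function('l')(T) = Mul(3, Mul(T, Pow(T, 2))) = Mul(3, Pow(T, 3)))
Z = 1444 (Z = Pow(38, 2) = 1444)
Add(Function('l')(Mul(Function('R')(-5), -3)), Mul(-1, Z)) = Add(Mul(3, Pow(Mul(Rational(-4, 7), -3), 3)), Mul(-1, 1444)) = Add(Mul(3, Pow(Rational(12, 7), 3)), -1444) = Add(Mul(3, Rational(1728, 343)), -1444) = Add(Rational(5184, 343), -1444) = Rational(-490108, 343)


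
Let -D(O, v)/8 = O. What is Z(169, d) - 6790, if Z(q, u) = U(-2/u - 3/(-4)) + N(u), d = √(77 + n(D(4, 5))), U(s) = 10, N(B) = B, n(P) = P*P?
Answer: -6780 + √1101 ≈ -6746.8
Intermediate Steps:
D(O, v) = -8*O
n(P) = P²
d = √1101 (d = √(77 + (-8*4)²) = √(77 + (-32)²) = √(77 + 1024) = √1101 ≈ 33.181)
Z(q, u) = 10 + u
Z(169, d) - 6790 = (10 + √1101) - 6790 = -6780 + √1101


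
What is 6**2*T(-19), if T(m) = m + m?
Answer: -1368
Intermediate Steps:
T(m) = 2*m
6**2*T(-19) = 6**2*(2*(-19)) = 36*(-38) = -1368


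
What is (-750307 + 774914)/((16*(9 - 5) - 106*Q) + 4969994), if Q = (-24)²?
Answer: 24607/4909002 ≈ 0.0050126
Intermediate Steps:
Q = 576
(-750307 + 774914)/((16*(9 - 5) - 106*Q) + 4969994) = (-750307 + 774914)/((16*(9 - 5) - 106*576) + 4969994) = 24607/((16*4 - 61056) + 4969994) = 24607/((64 - 61056) + 4969994) = 24607/(-60992 + 4969994) = 24607/4909002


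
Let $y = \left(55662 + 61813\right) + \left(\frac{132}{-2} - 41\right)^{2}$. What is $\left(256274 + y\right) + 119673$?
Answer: $504871$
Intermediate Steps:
$y = 128924$ ($y = 117475 + \left(132 \left(- \frac{1}{2}\right) - 41\right)^{2} = 117475 + \left(-66 - 41\right)^{2} = 117475 + \left(-107\right)^{2} = 117475 + 11449 = 128924$)
$\left(256274 + y\right) + 119673 = \left(256274 + 128924\right) + 119673 = 385198 + 119673 = 504871$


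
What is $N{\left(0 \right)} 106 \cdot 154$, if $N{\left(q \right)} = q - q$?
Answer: $0$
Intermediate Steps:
$N{\left(q \right)} = 0$
$N{\left(0 \right)} 106 \cdot 154 = 0 \cdot 106 \cdot 154 = 0 \cdot 154 = 0$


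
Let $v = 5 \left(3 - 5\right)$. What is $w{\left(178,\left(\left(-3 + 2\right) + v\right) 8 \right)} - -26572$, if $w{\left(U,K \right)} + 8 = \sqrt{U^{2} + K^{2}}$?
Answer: $26564 + 2 \sqrt{9857} \approx 26763.0$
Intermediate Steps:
$v = -10$ ($v = 5 \left(-2\right) = -10$)
$w{\left(U,K \right)} = -8 + \sqrt{K^{2} + U^{2}}$ ($w{\left(U,K \right)} = -8 + \sqrt{U^{2} + K^{2}} = -8 + \sqrt{K^{2} + U^{2}}$)
$w{\left(178,\left(\left(-3 + 2\right) + v\right) 8 \right)} - -26572 = \left(-8 + \sqrt{\left(\left(\left(-3 + 2\right) - 10\right) 8\right)^{2} + 178^{2}}\right) - -26572 = \left(-8 + \sqrt{\left(\left(-1 - 10\right) 8\right)^{2} + 31684}\right) + 26572 = \left(-8 + \sqrt{\left(\left(-11\right) 8\right)^{2} + 31684}\right) + 26572 = \left(-8 + \sqrt{\left(-88\right)^{2} + 31684}\right) + 26572 = \left(-8 + \sqrt{7744 + 31684}\right) + 26572 = \left(-8 + \sqrt{39428}\right) + 26572 = \left(-8 + 2 \sqrt{9857}\right) + 26572 = 26564 + 2 \sqrt{9857}$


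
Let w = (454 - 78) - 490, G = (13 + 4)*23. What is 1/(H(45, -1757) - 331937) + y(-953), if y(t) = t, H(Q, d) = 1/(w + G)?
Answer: -87625060521/91946548 ≈ -953.00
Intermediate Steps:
G = 391 (G = 17*23 = 391)
w = -114 (w = 376 - 490 = -114)
H(Q, d) = 1/277 (H(Q, d) = 1/(-114 + 391) = 1/277)
1/(H(45, -1757) - 331937) + y(-953) = 1/(1/277 - 331937) - 953 = 1/(-91946548/277) - 953 = -277/91946548 - 953 = -87625060521/91946548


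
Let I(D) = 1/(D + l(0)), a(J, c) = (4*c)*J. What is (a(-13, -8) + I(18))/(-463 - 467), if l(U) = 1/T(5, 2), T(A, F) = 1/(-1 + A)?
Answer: -3051/6820 ≈ -0.44736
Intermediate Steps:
a(J, c) = 4*J*c
l(U) = 4 (l(U) = 1/(1/(-1 + 5)) = 1/(1/4) = 1/(¼) = 4)
I(D) = 1/(4 + D) (I(D) = 1/(D + 4) = 1/(4 + D))
(a(-13, -8) + I(18))/(-463 - 467) = (4*(-13)*(-8) + 1/(4 + 18))/(-463 - 467) = (416 + 1/22)/(-930) = (416 + 1/22)*(-1/930) = (9153/22)*(-1/930) = -3051/6820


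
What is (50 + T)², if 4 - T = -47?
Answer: 10201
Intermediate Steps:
T = 51 (T = 4 - 1*(-47) = 4 + 47 = 51)
(50 + T)² = (50 + 51)² = 101² = 10201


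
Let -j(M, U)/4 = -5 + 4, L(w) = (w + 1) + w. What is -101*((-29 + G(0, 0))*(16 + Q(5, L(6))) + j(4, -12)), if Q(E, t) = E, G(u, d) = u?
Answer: 61105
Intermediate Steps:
L(w) = 1 + 2*w (L(w) = (1 + w) + w = 1 + 2*w)
j(M, U) = 4 (j(M, U) = -4*(-5 + 4) = -4*(-1) = 4)
-101*((-29 + G(0, 0))*(16 + Q(5, L(6))) + j(4, -12)) = -101*((-29 + 0)*(16 + 5) + 4) = -101*(-29*21 + 4) = -101*(-609 + 4) = -101*(-605) = 61105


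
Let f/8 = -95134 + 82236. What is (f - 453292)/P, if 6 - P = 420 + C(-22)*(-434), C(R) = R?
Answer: 278238/4981 ≈ 55.860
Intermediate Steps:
f = -103184 (f = 8*(-95134 + 82236) = 8*(-12898) = -103184)
P = -9962 (P = 6 - (420 - 22*(-434)) = 6 - (420 + 9548) = 6 - 1*9968 = 6 - 9968 = -9962)
(f - 453292)/P = (-103184 - 453292)/(-9962) = -556476*(-1/9962) = 278238/4981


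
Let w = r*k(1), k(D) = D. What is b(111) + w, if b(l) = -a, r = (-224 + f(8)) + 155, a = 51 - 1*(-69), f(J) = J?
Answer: -181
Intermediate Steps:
a = 120 (a = 51 + 69 = 120)
r = -61 (r = (-224 + 8) + 155 = -216 + 155 = -61)
b(l) = -120 (b(l) = -1*120 = -120)
w = -61 (w = -61*1 = -61)
b(111) + w = -120 - 61 = -181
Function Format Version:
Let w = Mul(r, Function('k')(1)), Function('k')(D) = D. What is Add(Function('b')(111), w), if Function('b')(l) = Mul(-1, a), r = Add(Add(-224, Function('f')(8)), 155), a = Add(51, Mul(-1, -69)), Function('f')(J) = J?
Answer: -181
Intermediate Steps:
a = 120 (a = Add(51, 69) = 120)
r = -61 (r = Add(Add(-224, 8), 155) = Add(-216, 155) = -61)
Function('b')(l) = -120 (Function('b')(l) = Mul(-1, 120) = -120)
w = -61 (w = Mul(-61, 1) = -61)
Add(Function('b')(111), w) = Add(-120, -61) = -181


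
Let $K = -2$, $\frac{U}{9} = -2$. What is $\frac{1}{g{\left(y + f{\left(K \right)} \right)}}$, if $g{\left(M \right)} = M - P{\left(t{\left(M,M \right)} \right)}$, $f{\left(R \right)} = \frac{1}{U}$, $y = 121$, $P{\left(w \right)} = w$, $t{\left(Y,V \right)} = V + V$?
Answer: $- \frac{18}{2177} \approx -0.0082683$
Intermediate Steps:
$t{\left(Y,V \right)} = 2 V$
$U = -18$ ($U = 9 \left(-2\right) = -18$)
$f{\left(R \right)} = - \frac{1}{18}$ ($f{\left(R \right)} = \frac{1}{-18} = - \frac{1}{18}$)
$g{\left(M \right)} = - M$ ($g{\left(M \right)} = M - 2 M = - M$)
$\frac{1}{g{\left(y + f{\left(K \right)} \right)}} = \frac{1}{\left(-1\right) \left(121 - \frac{1}{18}\right)} = \frac{1}{\left(-1\right) \frac{2177}{18}} = \frac{1}{- \frac{2177}{18}} = - \frac{18}{2177}$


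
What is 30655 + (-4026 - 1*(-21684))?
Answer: 48313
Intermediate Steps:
30655 + (-4026 - 1*(-21684)) = 30655 + (-4026 + 21684) = 30655 + 17658 = 48313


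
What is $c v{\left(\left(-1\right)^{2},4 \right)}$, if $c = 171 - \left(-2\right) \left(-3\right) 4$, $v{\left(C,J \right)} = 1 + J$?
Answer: $735$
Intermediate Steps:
$c = 147$ ($c = 171 - 6 \cdot 4 = 171 - 24 = 147$)
$c v{\left(\left(-1\right)^{2},4 \right)} = 147 \left(1 + 4\right) = 147 \cdot 5 = 735$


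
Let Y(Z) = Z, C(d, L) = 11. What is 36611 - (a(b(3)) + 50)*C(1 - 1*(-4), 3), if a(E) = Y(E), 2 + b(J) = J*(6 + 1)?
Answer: 35852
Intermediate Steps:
b(J) = -2 + 7*J (b(J) = -2 + J*(6 + 1) = -2 + J*7 = -2 + 7*J)
a(E) = E
36611 - (a(b(3)) + 50)*C(1 - 1*(-4), 3) = 36611 - ((-2 + 7*3) + 50)*11 = 36611 - ((-2 + 21) + 50)*11 = 36611 - (19 + 50)*11 = 36611 - 69*11 = 36611 - 1*759 = 36611 - 759 = 35852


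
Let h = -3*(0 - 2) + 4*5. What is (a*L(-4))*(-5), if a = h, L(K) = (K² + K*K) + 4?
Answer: -4680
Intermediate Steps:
L(K) = 4 + 2*K² (L(K) = (K² + K²) + 4 = 2*K² + 4 = 4 + 2*K²)
h = 26 (h = -3*(-2) + 20 = 6 + 20 = 26)
a = 26
(a*L(-4))*(-5) = (26*(4 + 2*(-4)²))*(-5) = (26*(4 + 2*16))*(-5) = (26*(4 + 32))*(-5) = (26*36)*(-5) = 936*(-5) = -4680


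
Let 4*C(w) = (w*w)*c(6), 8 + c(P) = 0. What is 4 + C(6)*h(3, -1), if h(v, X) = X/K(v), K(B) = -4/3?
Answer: -50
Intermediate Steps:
c(P) = -8 (c(P) = -8 + 0 = -8)
K(B) = -4/3 (K(B) = -4*⅓ = -4/3)
C(w) = -2*w² (C(w) = ((w*w)*(-8))/4 = (w²*(-8))/4 = (-8*w²)/4 = -2*w²)
h(v, X) = -3*X/4 (h(v, X) = X/(-4/3) = X*(-¾) = -3*X/4)
4 + C(6)*h(3, -1) = 4 + (-2*6²)*(-¾*(-1)) = 4 - 2*36*(¾) = 4 - 72*¾ = 4 - 54 = -50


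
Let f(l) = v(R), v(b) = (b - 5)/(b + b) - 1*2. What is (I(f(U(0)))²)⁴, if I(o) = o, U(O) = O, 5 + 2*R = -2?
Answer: 214358881/1475789056 ≈ 0.14525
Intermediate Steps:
R = -7/2 (R = -5/2 + (½)*(-2) = -5/2 - 1 = -7/2 ≈ -3.5000)
v(b) = -2 + (-5 + b)/(2*b) (v(b) = (-5 + b)/((2*b)) - 2 = (-5 + b)*(1/(2*b)) - 2 = (-5 + b)/(2*b) - 2 = -2 + (-5 + b)/(2*b))
f(l) = -11/14 (f(l) = (-5 - 3*(-7/2))/(2*(-7/2)) = (½)*(-2/7)*(-5 + 21/2) = (½)*(-2/7)*(11/2) = -11/14)
(I(f(U(0)))²)⁴ = ((-11/14)²)⁴ = (121/196)⁴ = 214358881/1475789056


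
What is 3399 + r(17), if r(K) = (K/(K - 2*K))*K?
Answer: 3382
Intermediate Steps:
r(K) = -K (r(K) = (K/((-K)))*K = ((-1/K)*K)*K = -K)
3399 + r(17) = 3399 - 1*17 = 3399 - 17 = 3382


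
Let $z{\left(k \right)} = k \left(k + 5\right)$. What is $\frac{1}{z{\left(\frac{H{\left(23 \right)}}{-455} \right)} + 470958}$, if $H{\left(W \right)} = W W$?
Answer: $\frac{207025}{97499156316} \approx 2.1233 \cdot 10^{-6}$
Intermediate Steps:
$H{\left(W \right)} = W^{2}$
$z{\left(k \right)} = k \left(5 + k\right)$
$\frac{1}{z{\left(\frac{H{\left(23 \right)}}{-455} \right)} + 470958} = \frac{1}{\frac{23^{2}}{-455} \left(5 + \frac{23^{2}}{-455}\right) + 470958} = \frac{1}{529 \left(- \frac{1}{455}\right) \left(5 + 529 \left(- \frac{1}{455}\right)\right) + 470958} = \frac{1}{- \frac{529 \left(5 - \frac{529}{455}\right)}{455} + 470958} = \frac{1}{\left(- \frac{529}{455}\right) \frac{1746}{455} + 470958} = \frac{1}{- \frac{923634}{207025} + 470958} = \frac{1}{\frac{97499156316}{207025}} = \frac{207025}{97499156316}$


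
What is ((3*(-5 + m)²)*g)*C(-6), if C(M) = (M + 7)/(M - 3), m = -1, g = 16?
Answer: -192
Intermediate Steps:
C(M) = (7 + M)/(-3 + M)
((3*(-5 + m)²)*g)*C(-6) = ((3*(-5 - 1)²)*16)*((7 - 6)/(-3 - 6)) = ((3*(-6)²)*16)*(1/(-9)) = ((3*36)*16)*(-⅑*1) = (108*16)*(-⅑) = 1728*(-⅑) = -192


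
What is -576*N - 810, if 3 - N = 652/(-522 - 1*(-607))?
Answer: 159822/85 ≈ 1880.3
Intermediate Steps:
N = -397/85 (N = 3 - 652/(-522 - 1*(-607)) = 3 - 652/(-522 + 607) = 3 - 652/85 = -397/85 ≈ -4.6706)
-576*N - 810 = -576*(-397/85) - 810 = 228672/85 - 810 = 159822/85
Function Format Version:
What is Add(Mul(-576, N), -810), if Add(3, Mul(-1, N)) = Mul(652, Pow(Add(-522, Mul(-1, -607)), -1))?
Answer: Rational(159822, 85) ≈ 1880.3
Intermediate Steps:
N = Rational(-397, 85) (N = Add(3, Mul(-1, Mul(652, Pow(Add(-522, Mul(-1, -607)), -1)))) = Add(3, Mul(-1, Mul(652, Pow(Add(-522, 607), -1)))) = Add(3, Mul(-1, Mul(652, Pow(85, -1)))) = Add(3, Mul(-1, Mul(652, Rational(1, 85)))) = Add(3, Mul(-1, Rational(652, 85))) = Add(3, Rational(-652, 85)) = Rational(-397, 85) ≈ -4.6706)
Add(Mul(-576, N), -810) = Add(Mul(-576, Rational(-397, 85)), -810) = Add(Rational(228672, 85), -810) = Rational(159822, 85)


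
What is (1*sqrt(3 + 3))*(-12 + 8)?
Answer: -4*sqrt(6) ≈ -9.7980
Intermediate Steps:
(1*sqrt(3 + 3))*(-12 + 8) = (1*sqrt(6))*(-4) = sqrt(6)*(-4) = -4*sqrt(6)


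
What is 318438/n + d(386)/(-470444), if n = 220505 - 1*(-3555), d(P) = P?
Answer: 9357547457/6587980165 ≈ 1.4204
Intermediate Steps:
n = 224060 (n = 220505 + 3555 = 224060)
318438/n + d(386)/(-470444) = 318438/224060 + 386/(-470444) = 318438*(1/224060) + 386*(-1/470444) = 159219/112030 - 193/235222 = 9357547457/6587980165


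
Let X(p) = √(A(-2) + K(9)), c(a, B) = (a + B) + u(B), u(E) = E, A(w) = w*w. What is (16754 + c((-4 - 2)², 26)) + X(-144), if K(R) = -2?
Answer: 16842 + √2 ≈ 16843.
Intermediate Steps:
A(w) = w²
c(a, B) = a + 2*B (c(a, B) = (a + B) + B = (B + a) + B = a + 2*B)
X(p) = √2 (X(p) = √((-2)² - 2) = √(4 - 2) = √2)
(16754 + c((-4 - 2)², 26)) + X(-144) = (16754 + ((-4 - 2)² + 2*26)) + √2 = (16754 + ((-6)² + 52)) + √2 = (16754 + (36 + 52)) + √2 = (16754 + 88) + √2 = 16842 + √2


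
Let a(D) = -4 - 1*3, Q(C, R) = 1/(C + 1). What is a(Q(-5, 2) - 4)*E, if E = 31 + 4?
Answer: -245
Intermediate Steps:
Q(C, R) = 1/(1 + C)
E = 35
a(D) = -7 (a(D) = -4 - 3 = -7)
a(Q(-5, 2) - 4)*E = -7*35 = -245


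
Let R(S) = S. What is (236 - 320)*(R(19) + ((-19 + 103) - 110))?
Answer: 588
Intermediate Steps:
(236 - 320)*(R(19) + ((-19 + 103) - 110)) = (236 - 320)*(19 + ((-19 + 103) - 110)) = -84*(19 + (84 - 110)) = -84*(19 - 26) = -84*(-7) = 588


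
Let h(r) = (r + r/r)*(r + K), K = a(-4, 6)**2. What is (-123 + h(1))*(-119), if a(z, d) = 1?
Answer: 14161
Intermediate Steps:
K = 1 (K = 1**2 = 1)
h(r) = (1 + r)**2 (h(r) = (r + r/r)*(r + 1) = (r + 1)*(1 + r) = (1 + r)*(1 + r) = (1 + r)**2)
(-123 + h(1))*(-119) = (-123 + (1 + 1**2 + 2*1))*(-119) = (-123 + (1 + 1 + 2))*(-119) = (-123 + 4)*(-119) = -119*(-119) = 14161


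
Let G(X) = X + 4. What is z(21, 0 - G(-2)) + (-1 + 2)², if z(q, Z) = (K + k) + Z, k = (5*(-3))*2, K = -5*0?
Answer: -31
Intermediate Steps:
G(X) = 4 + X
K = 0
k = -30 (k = -15*2 = -30)
z(q, Z) = -30 + Z (z(q, Z) = (0 - 30) + Z = -30 + Z)
z(21, 0 - G(-2)) + (-1 + 2)² = (-30 + (0 - (4 - 2))) + (-1 + 2)² = (-30 + (0 - 1*2)) + 1² = (-30 + (0 - 2)) + 1 = (-30 - 2) + 1 = -32 + 1 = -31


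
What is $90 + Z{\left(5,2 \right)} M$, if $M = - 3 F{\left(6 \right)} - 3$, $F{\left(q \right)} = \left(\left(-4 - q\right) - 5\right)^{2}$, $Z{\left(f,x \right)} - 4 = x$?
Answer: $-3978$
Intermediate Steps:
$Z{\left(f,x \right)} = 4 + x$
$F{\left(q \right)} = \left(-9 - q\right)^{2}$
$M = -678$ ($M = - 3 \left(9 + 6\right)^{2} - 3 = - 3 \cdot 15^{2} - 3 = \left(-3\right) 225 - 3 = -675 - 3 = -678$)
$90 + Z{\left(5,2 \right)} M = 90 + \left(4 + 2\right) \left(-678\right) = 90 + 6 \left(-678\right) = 90 - 4068 = -3978$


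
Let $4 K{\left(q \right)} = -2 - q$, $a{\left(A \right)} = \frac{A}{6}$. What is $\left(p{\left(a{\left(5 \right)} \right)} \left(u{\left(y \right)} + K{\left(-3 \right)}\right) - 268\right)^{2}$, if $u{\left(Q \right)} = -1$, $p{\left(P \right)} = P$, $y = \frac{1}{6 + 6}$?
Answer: $\frac{4618201}{64} \approx 72159.0$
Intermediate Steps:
$y = \frac{1}{12} \approx 0.083333$
$a{\left(A \right)} = \frac{A}{6}$ ($a{\left(A \right)} = A \frac{1}{6} = \frac{A}{6}$)
$K{\left(q \right)} = - \frac{1}{2} - \frac{q}{4}$ ($K{\left(q \right)} = \frac{-2 - q}{4} = - \frac{1}{2} - \frac{q}{4}$)
$\left(p{\left(a{\left(5 \right)} \right)} \left(u{\left(y \right)} + K{\left(-3 \right)}\right) - 268\right)^{2} = \left(\frac{1}{6} \cdot 5 \left(-1 - - \frac{1}{4}\right) - 268\right)^{2} = \left(\frac{5 \left(-1 + \left(- \frac{1}{2} + \frac{3}{4}\right)\right)}{6} - 268\right)^{2} = \left(\frac{5 \left(-1 + \frac{1}{4}\right)}{6} - 268\right)^{2} = \left(\frac{5}{6} \left(- \frac{3}{4}\right) - 268\right)^{2} = \left(- \frac{5}{8} - 268\right)^{2} = \left(- \frac{2149}{8}\right)^{2} = \frac{4618201}{64}$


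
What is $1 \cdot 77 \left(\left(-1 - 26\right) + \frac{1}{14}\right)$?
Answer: $- \frac{4147}{2} \approx -2073.5$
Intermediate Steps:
$1 \cdot 77 \left(\left(-1 - 26\right) + \frac{1}{14}\right) = 77 \left(-27 + \frac{1}{14}\right) = 77 \left(- \frac{377}{14}\right) = - \frac{4147}{2}$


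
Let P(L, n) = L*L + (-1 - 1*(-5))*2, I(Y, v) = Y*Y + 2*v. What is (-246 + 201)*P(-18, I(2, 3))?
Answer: -14940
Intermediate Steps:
I(Y, v) = Y² + 2*v
P(L, n) = 8 + L² (P(L, n) = L² + (-1 + 5)*2 = L² + 4*2 = L² + 8 = 8 + L²)
(-246 + 201)*P(-18, I(2, 3)) = (-246 + 201)*(8 + (-18)²) = -45*(8 + 324) = -45*332 = -14940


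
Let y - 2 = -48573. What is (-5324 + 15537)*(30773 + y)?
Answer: -181770974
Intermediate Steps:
y = -48571 (y = 2 - 48573 = -48571)
(-5324 + 15537)*(30773 + y) = (-5324 + 15537)*(30773 - 48571) = 10213*(-17798) = -181770974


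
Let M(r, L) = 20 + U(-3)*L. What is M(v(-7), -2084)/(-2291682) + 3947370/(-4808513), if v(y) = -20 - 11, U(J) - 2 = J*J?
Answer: -4467991297294/5509791344433 ≈ -0.81092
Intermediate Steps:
U(J) = 2 + J² (U(J) = 2 + J*J = 2 + J²)
v(y) = -31
M(r, L) = 20 + 11*L (M(r, L) = 20 + (2 + (-3)²)*L = 20 + (2 + 9)*L = 20 + 11*L)
M(v(-7), -2084)/(-2291682) + 3947370/(-4808513) = (20 + 11*(-2084))/(-2291682) + 3947370/(-4808513) = (20 - 22924)*(-1/2291682) + 3947370*(-1/4808513) = -22904*(-1/2291682) - 3947370/4808513 = 11452/1145841 - 3947370/4808513 = -4467991297294/5509791344433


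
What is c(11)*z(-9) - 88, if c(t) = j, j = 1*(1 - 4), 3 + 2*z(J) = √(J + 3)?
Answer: -167/2 - 3*I*√6/2 ≈ -83.5 - 3.6742*I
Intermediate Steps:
z(J) = -3/2 + √(3 + J)/2 (z(J) = -3/2 + √(J + 3)/2 = -3/2 + √(3 + J)/2)
j = -3 (j = 1*(-3) = -3)
c(t) = -3
c(11)*z(-9) - 88 = -3*(-3/2 + √(3 - 9)/2) - 88 = -3*(-3/2 + √(-6)/2) - 88 = -3*(-3/2 + (I*√6)/2) - 88 = -3*(-3/2 + I*√6/2) - 88 = (9/2 - 3*I*√6/2) - 88 = -167/2 - 3*I*√6/2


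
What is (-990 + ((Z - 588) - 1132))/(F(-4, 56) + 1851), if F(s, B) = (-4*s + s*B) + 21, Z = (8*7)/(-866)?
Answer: -45133/27712 ≈ -1.6286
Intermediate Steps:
Z = -28/433 (Z = 56*(-1/866) = -28/433 ≈ -0.064665)
F(s, B) = 21 - 4*s + B*s (F(s, B) = (-4*s + B*s) + 21 = 21 - 4*s + B*s)
(-990 + ((Z - 588) - 1132))/(F(-4, 56) + 1851) = (-990 + ((-28/433 - 588) - 1132))/((21 - 4*(-4) + 56*(-4)) + 1851) = (-990 + (-254632/433 - 1132))/((21 + 16 - 224) + 1851) = (-990 - 744788/433)/(-187 + 1851) = -1173458/433/1664 = -1173458/433*1/1664 = -45133/27712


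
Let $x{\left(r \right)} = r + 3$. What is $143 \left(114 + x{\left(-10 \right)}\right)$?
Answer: $15301$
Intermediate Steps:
$x{\left(r \right)} = 3 + r$
$143 \left(114 + x{\left(-10 \right)}\right) = 143 \left(114 + \left(3 - 10\right)\right) = 143 \left(114 - 7\right) = 143 \cdot 107 = 15301$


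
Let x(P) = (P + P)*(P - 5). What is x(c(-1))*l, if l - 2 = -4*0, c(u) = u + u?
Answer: 56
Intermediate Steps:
c(u) = 2*u
x(P) = 2*P*(-5 + P) (x(P) = (2*P)*(-5 + P) = 2*P*(-5 + P))
l = 2 (l = 2 - 4*0 = 2 + 0 = 2)
x(c(-1))*l = (2*(2*(-1))*(-5 + 2*(-1)))*2 = (2*(-2)*(-5 - 2))*2 = (2*(-2)*(-7))*2 = 28*2 = 56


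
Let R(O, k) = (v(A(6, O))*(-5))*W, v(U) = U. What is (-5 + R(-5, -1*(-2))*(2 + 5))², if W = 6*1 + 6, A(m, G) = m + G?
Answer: 180625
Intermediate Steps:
A(m, G) = G + m
W = 12 (W = 6 + 6 = 12)
R(O, k) = -360 - 60*O (R(O, k) = ((O + 6)*(-5))*12 = ((6 + O)*(-5))*12 = (-30 - 5*O)*12 = -360 - 60*O)
(-5 + R(-5, -1*(-2))*(2 + 5))² = (-5 + (-360 - 60*(-5))*(2 + 5))² = (-5 + (-360 + 300)*7)² = (-5 - 60*7)² = (-5 - 420)² = (-425)² = 180625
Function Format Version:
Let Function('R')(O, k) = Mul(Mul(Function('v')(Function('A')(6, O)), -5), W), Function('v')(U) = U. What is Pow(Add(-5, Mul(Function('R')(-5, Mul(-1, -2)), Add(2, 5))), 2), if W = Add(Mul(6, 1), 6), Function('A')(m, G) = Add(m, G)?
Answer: 180625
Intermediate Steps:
Function('A')(m, G) = Add(G, m)
W = 12 (W = Add(6, 6) = 12)
Function('R')(O, k) = Add(-360, Mul(-60, O)) (Function('R')(O, k) = Mul(Mul(Add(O, 6), -5), 12) = Mul(Mul(Add(6, O), -5), 12) = Mul(Add(-30, Mul(-5, O)), 12) = Add(-360, Mul(-60, O)))
Pow(Add(-5, Mul(Function('R')(-5, Mul(-1, -2)), Add(2, 5))), 2) = Pow(Add(-5, Mul(Add(-360, Mul(-60, -5)), Add(2, 5))), 2) = Pow(Add(-5, Mul(Add(-360, 300), 7)), 2) = Pow(Add(-5, Mul(-60, 7)), 2) = Pow(Add(-5, -420), 2) = Pow(-425, 2) = 180625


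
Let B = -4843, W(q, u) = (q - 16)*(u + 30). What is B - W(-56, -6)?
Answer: -3115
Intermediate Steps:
W(q, u) = (-16 + q)*(30 + u)
B - W(-56, -6) = -4843 - (-480 - 16*(-6) + 30*(-56) - 56*(-6)) = -4843 - (-480 + 96 - 1680 + 336) = -4843 - 1*(-1728) = -4843 + 1728 = -3115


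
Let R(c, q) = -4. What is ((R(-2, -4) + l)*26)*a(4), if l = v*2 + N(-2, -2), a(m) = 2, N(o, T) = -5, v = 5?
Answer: 52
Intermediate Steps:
l = 5 (l = 5*2 - 5 = 10 - 5 = 5)
((R(-2, -4) + l)*26)*a(4) = ((-4 + 5)*26)*2 = (1*26)*2 = 26*2 = 52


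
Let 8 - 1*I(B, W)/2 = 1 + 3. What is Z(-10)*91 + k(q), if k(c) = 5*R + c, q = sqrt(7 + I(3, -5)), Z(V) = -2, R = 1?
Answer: -177 + sqrt(15) ≈ -173.13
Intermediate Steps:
I(B, W) = 8 (I(B, W) = 16 - 2*(1 + 3) = 16 - 2*4 = 16 - 8 = 8)
q = sqrt(15) (q = sqrt(7 + 8) = sqrt(15) ≈ 3.8730)
k(c) = 5 + c (k(c) = 5*1 + c = 5 + c)
Z(-10)*91 + k(q) = -2*91 + (5 + sqrt(15)) = -182 + (5 + sqrt(15)) = -177 + sqrt(15)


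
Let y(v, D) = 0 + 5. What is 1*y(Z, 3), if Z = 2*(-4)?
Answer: 5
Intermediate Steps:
Z = -8
y(v, D) = 5
1*y(Z, 3) = 1*5 = 5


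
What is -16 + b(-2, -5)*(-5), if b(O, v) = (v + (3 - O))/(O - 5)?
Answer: -16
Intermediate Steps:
b(O, v) = (3 + v - O)/(-5 + O)
-16 + b(-2, -5)*(-5) = -16 + ((3 - 5 - 1*(-2))/(-5 - 2))*(-5) = -16 + ((3 - 5 + 2)/(-7))*(-5) = -16 - ⅐*0*(-5) = -16 + 0*(-5) = -16 + 0 = -16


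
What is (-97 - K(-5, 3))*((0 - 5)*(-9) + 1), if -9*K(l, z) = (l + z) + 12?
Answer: -39698/9 ≈ -4410.9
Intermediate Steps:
K(l, z) = -4/3 - l/9 - z/9 (K(l, z) = -((l + z) + 12)/9 = -(12 + l + z)/9 = -4/3 - l/9 - z/9)
(-97 - K(-5, 3))*((0 - 5)*(-9) + 1) = (-97 - (-4/3 - ⅑*(-5) - ⅑*3))*((0 - 5)*(-9) + 1) = (-97 - (-4/3 + 5/9 - ⅓))*(-5*(-9) + 1) = (-97 - 1*(-10/9))*(45 + 1) = (-97 + 10/9)*46 = -863/9*46 = -39698/9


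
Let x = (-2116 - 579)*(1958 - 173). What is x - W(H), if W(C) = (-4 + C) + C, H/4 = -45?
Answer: -4810211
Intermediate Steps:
H = -180 (H = 4*(-45) = -180)
W(C) = -4 + 2*C
x = -4810575 (x = -2695*1785 = -4810575)
x - W(H) = -4810575 - (-4 + 2*(-180)) = -4810575 - (-4 - 360) = -4810575 - 1*(-364) = -4810575 + 364 = -4810211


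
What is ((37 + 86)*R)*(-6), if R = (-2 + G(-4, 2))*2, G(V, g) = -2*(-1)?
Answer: 0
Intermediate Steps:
G(V, g) = 2
R = 0 (R = (-2 + 2)*2 = 0*2 = 0)
((37 + 86)*R)*(-6) = ((37 + 86)*0)*(-6) = (123*0)*(-6) = 0*(-6) = 0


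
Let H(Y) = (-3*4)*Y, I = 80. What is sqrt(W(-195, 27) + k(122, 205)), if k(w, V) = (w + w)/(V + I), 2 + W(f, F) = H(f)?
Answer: sqrt(189973590)/285 ≈ 48.362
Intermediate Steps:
H(Y) = -12*Y
W(f, F) = -2 - 12*f
k(w, V) = 2*w/(80 + V) (k(w, V) = (w + w)/(V + 80) = (2*w)/(80 + V) = 2*w/(80 + V))
sqrt(W(-195, 27) + k(122, 205)) = sqrt((-2 - 12*(-195)) + 2*122/(80 + 205)) = sqrt((-2 + 2340) + 2*122/285) = sqrt(2338 + 2*122*(1/285)) = sqrt(2338 + 244/285) = sqrt(666574/285) = sqrt(189973590)/285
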